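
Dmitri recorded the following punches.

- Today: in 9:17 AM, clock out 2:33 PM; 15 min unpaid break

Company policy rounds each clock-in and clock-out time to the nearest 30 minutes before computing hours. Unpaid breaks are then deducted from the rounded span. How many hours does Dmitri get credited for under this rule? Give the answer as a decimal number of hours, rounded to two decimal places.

Today: in 9:17 AM→9:30 AM, out 2:33 PM→2:30 PM; 5 h 0 min − 15 min = 4 h 45 min

4.75 hours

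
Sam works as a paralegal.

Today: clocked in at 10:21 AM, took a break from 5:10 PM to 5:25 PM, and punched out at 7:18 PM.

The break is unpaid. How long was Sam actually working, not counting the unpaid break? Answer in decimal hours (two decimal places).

8.70 hours

Today: 10:21 AM–7:18 PM = 8 h 57 min; less 15 min break → 8 h 42 min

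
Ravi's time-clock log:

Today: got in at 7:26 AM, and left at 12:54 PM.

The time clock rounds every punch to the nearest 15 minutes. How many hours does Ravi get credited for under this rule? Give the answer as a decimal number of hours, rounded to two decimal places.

Today: in 7:26 AM→7:30 AM, out 12:54 PM→1:00 PM; 5 h 30 min

5.50 hours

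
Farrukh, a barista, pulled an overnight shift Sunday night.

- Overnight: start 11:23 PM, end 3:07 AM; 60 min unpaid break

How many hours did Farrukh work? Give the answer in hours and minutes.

2 h 44 min

Overnight: 11:23 PM → midnight = 0 h 37 min; midnight → 3:07 AM = 3 h 7 min; span 3 h 44 min; less 60 min break → 2 h 44 min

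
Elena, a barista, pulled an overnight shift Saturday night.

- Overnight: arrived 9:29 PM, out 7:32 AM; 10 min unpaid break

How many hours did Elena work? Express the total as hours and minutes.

Overnight: 9:29 PM → midnight = 2 h 31 min; midnight → 7:32 AM = 7 h 32 min; span 10 h 3 min; less 10 min break → 9 h 53 min

9 h 53 min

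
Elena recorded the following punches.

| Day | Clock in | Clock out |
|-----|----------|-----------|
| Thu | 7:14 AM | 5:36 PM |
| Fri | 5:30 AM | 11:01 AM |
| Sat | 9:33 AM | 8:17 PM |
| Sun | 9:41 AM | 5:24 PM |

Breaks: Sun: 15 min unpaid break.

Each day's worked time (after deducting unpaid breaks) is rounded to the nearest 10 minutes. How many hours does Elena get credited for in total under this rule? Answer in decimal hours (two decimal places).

Thu: 7:14 AM–5:36 PM = 10 h 22 min → rounds to 10 h 20 min
Fri: 5:30 AM–11:01 AM = 5 h 31 min → rounds to 5 h 30 min
Sat: 9:33 AM–8:17 PM = 10 h 44 min → rounds to 10 h 40 min
Sun: 9:41 AM–5:24 PM = 7 h 43 min − 15 min = 7 h 28 min → rounds to 7 h 30 min
Total credited: 34 h 0 min.

34.00 hours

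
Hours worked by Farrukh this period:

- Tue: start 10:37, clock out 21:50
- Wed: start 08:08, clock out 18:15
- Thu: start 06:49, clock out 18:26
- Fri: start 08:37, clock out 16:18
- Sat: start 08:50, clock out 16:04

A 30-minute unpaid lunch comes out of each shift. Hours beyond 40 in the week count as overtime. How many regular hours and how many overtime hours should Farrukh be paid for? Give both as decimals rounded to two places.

Regular 40.00 hours, overtime 5.37 hours

Tue: 10:37–21:50 = 11 h 13 min; less 30 min break → 10 h 43 min
Wed: 08:08–18:15 = 10 h 7 min; less 30 min break → 9 h 37 min
Thu: 06:49–18:26 = 11 h 37 min; less 30 min break → 11 h 7 min
Fri: 08:37–16:18 = 7 h 41 min; less 30 min break → 7 h 11 min
Sat: 08:50–16:04 = 7 h 14 min; less 30 min break → 6 h 44 min
Total worked: 45 h 22 min = 45.37 h.
Threshold 40 h → overtime 5 h 22 min, regular 40 h 0 min.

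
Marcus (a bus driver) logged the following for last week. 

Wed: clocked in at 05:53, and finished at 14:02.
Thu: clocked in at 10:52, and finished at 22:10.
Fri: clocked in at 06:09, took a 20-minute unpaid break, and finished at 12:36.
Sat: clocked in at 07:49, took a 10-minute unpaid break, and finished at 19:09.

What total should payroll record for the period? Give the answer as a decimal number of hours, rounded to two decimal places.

Wed: 05:53–14:02 = 8 h 9 min
Thu: 10:52–22:10 = 11 h 18 min
Fri: 06:09–12:36 = 6 h 27 min; less 20 min break → 6 h 7 min
Sat: 07:49–19:09 = 11 h 20 min; less 10 min break → 11 h 10 min
Total: 8 h 9 min + 11 h 18 min + 6 h 7 min + 11 h 10 min = 36 h 44 min.

36.73 hours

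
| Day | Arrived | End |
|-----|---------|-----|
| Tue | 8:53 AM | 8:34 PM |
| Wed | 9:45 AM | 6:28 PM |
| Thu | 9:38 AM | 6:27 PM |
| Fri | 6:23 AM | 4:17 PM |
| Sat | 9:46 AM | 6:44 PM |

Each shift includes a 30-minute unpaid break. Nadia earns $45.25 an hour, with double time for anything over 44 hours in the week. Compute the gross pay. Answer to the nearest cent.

$2134.29

Tue: 8:53 AM–8:34 PM = 11 h 41 min; less 30 min break → 11 h 11 min
Wed: 9:45 AM–6:28 PM = 8 h 43 min; less 30 min break → 8 h 13 min
Thu: 9:38 AM–6:27 PM = 8 h 49 min; less 30 min break → 8 h 19 min
Fri: 6:23 AM–4:17 PM = 9 h 54 min; less 30 min break → 9 h 24 min
Sat: 9:46 AM–6:44 PM = 8 h 58 min; less 30 min break → 8 h 28 min
Total worked: 45 h 35 min = 2735 min.
Regular 44 h 0 min = 2640 min at $45.25/h; overtime 1 h 35 min = 95 min at $90.50/h.
Pay = (2640 × $45.25 + 95 × $90.50) ÷ 60 = $2134.29.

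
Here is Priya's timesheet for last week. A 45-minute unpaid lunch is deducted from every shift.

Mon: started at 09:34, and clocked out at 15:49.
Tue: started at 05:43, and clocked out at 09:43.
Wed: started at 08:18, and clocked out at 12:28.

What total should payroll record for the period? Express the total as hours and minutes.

12 h 10 min

Mon: 09:34–15:49 = 6 h 15 min; less 45 min break → 5 h 30 min
Tue: 05:43–09:43 = 4 h 0 min; less 45 min break → 3 h 15 min
Wed: 08:18–12:28 = 4 h 10 min; less 45 min break → 3 h 25 min
Total: 5 h 30 min + 3 h 15 min + 3 h 25 min = 12 h 10 min.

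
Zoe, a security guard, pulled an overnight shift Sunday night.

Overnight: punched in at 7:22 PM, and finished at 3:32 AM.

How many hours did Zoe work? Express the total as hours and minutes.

8 h 10 min

Overnight: 7:22 PM → midnight = 4 h 38 min; midnight → 3:32 AM = 3 h 32 min; span 8 h 10 min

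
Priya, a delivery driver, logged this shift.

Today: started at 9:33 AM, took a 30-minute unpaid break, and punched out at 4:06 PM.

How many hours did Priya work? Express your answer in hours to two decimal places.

Today: 9:33 AM–4:06 PM = 6 h 33 min; less 30 min break → 6 h 3 min

6.05 hours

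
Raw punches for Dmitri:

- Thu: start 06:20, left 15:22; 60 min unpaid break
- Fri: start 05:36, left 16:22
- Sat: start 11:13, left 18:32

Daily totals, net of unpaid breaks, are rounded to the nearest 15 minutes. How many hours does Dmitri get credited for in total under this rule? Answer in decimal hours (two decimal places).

26.00 hours

Thu: 06:20–15:22 = 9 h 2 min − 60 min = 8 h 2 min → rounds to 8 h 0 min
Fri: 05:36–16:22 = 10 h 46 min → rounds to 10 h 45 min
Sat: 11:13–18:32 = 7 h 19 min → rounds to 7 h 15 min
Total credited: 26 h 0 min.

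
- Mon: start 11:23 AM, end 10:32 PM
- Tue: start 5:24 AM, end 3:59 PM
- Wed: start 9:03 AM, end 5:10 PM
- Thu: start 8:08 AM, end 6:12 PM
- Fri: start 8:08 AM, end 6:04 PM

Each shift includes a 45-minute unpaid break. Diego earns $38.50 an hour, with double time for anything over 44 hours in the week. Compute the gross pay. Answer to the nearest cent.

$1855.70

Mon: 11:23 AM–10:32 PM = 11 h 9 min; less 45 min break → 10 h 24 min
Tue: 5:24 AM–3:59 PM = 10 h 35 min; less 45 min break → 9 h 50 min
Wed: 9:03 AM–5:10 PM = 8 h 7 min; less 45 min break → 7 h 22 min
Thu: 8:08 AM–6:12 PM = 10 h 4 min; less 45 min break → 9 h 19 min
Fri: 8:08 AM–6:04 PM = 9 h 56 min; less 45 min break → 9 h 11 min
Total worked: 46 h 6 min = 2766 min.
Regular 44 h 0 min = 2640 min at $38.50/h; overtime 2 h 6 min = 126 min at $77.00/h.
Pay = (2640 × $38.50 + 126 × $77.00) ÷ 60 = $1855.70.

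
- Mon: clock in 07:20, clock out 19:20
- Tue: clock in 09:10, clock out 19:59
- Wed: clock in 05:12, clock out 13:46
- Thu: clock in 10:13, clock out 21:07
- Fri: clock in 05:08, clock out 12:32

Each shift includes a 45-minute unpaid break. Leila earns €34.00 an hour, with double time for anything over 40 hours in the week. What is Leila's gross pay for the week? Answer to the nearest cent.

Mon: 07:20–19:20 = 12 h 0 min; less 45 min break → 11 h 15 min
Tue: 09:10–19:59 = 10 h 49 min; less 45 min break → 10 h 4 min
Wed: 05:12–13:46 = 8 h 34 min; less 45 min break → 7 h 49 min
Thu: 10:13–21:07 = 10 h 54 min; less 45 min break → 10 h 9 min
Fri: 05:08–12:32 = 7 h 24 min; less 45 min break → 6 h 39 min
Total worked: 45 h 56 min = 2756 min.
Regular 40 h 0 min = 2400 min at €34.00/h; overtime 5 h 56 min = 356 min at €68.00/h.
Pay = (2400 × €34.00 + 356 × €68.00) ÷ 60 = €1763.47.

€1763.47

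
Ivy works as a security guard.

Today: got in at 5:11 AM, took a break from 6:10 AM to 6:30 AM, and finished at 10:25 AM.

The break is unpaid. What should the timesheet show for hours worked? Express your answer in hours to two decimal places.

4.90 hours

Today: 5:11 AM–10:25 AM = 5 h 14 min; less 20 min break → 4 h 54 min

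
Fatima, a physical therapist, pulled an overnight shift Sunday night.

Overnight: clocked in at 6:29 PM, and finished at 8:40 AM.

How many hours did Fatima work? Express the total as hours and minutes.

Overnight: 6:29 PM → midnight = 5 h 31 min; midnight → 8:40 AM = 8 h 40 min; span 14 h 11 min

14 h 11 min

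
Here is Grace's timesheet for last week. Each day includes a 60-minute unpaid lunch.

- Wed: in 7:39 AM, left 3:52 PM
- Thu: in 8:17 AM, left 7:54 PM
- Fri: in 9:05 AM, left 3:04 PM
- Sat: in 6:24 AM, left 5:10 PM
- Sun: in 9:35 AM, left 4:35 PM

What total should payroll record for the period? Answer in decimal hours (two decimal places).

Wed: 7:39 AM–3:52 PM = 8 h 13 min; less 60 min break → 7 h 13 min
Thu: 8:17 AM–7:54 PM = 11 h 37 min; less 60 min break → 10 h 37 min
Fri: 9:05 AM–3:04 PM = 5 h 59 min; less 60 min break → 4 h 59 min
Sat: 6:24 AM–5:10 PM = 10 h 46 min; less 60 min break → 9 h 46 min
Sun: 9:35 AM–4:35 PM = 7 h 0 min; less 60 min break → 6 h 0 min
Total: 7 h 13 min + 10 h 37 min + 4 h 59 min + 9 h 46 min + 6 h 0 min = 38 h 35 min.

38.58 hours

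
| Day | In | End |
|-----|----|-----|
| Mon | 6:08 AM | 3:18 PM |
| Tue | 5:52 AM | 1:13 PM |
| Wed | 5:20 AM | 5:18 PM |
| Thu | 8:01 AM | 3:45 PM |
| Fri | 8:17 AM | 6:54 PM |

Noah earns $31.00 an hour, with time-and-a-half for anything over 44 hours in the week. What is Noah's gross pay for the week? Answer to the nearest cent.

Mon: 6:08 AM–3:18 PM = 9 h 10 min
Tue: 5:52 AM–1:13 PM = 7 h 21 min
Wed: 5:20 AM–5:18 PM = 11 h 58 min
Thu: 8:01 AM–3:45 PM = 7 h 44 min
Fri: 8:17 AM–6:54 PM = 10 h 37 min
Total worked: 46 h 50 min = 2810 min.
Regular 44 h 0 min = 2640 min at $31.00/h; overtime 2 h 50 min = 170 min at $46.50/h.
Pay = (2640 × $31.00 + 170 × $46.50) ÷ 60 = $1495.75.

$1495.75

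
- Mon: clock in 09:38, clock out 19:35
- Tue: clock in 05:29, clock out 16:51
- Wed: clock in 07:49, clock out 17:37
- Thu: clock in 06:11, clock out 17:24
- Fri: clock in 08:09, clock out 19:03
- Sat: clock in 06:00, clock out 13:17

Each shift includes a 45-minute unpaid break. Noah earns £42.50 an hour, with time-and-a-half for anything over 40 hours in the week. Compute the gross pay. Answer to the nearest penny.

£2721.06

Mon: 09:38–19:35 = 9 h 57 min; less 45 min break → 9 h 12 min
Tue: 05:29–16:51 = 11 h 22 min; less 45 min break → 10 h 37 min
Wed: 07:49–17:37 = 9 h 48 min; less 45 min break → 9 h 3 min
Thu: 06:11–17:24 = 11 h 13 min; less 45 min break → 10 h 28 min
Fri: 08:09–19:03 = 10 h 54 min; less 45 min break → 10 h 9 min
Sat: 06:00–13:17 = 7 h 17 min; less 45 min break → 6 h 32 min
Total worked: 56 h 1 min = 3361 min.
Regular 40 h 0 min = 2400 min at £42.50/h; overtime 16 h 1 min = 961 min at £63.75/h.
Pay = (2400 × £42.50 + 961 × £63.75) ÷ 60 = £2721.06.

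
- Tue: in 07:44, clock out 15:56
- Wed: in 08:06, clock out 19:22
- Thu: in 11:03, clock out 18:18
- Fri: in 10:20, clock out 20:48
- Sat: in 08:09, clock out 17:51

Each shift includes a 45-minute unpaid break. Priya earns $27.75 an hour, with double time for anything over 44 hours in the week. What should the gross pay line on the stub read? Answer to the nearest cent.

Tue: 07:44–15:56 = 8 h 12 min; less 45 min break → 7 h 27 min
Wed: 08:06–19:22 = 11 h 16 min; less 45 min break → 10 h 31 min
Thu: 11:03–18:18 = 7 h 15 min; less 45 min break → 6 h 30 min
Fri: 10:20–20:48 = 10 h 28 min; less 45 min break → 9 h 43 min
Sat: 08:09–17:51 = 9 h 42 min; less 45 min break → 8 h 57 min
Total worked: 43 h 8 min = 2588 min.
Regular 43 h 8 min = 2588 min at $27.75/h; overtime 0 h 0 min = 0 min at $55.50/h.
Pay = (2588 × $27.75 + 0 × $55.50) ÷ 60 = $1196.95.

$1196.95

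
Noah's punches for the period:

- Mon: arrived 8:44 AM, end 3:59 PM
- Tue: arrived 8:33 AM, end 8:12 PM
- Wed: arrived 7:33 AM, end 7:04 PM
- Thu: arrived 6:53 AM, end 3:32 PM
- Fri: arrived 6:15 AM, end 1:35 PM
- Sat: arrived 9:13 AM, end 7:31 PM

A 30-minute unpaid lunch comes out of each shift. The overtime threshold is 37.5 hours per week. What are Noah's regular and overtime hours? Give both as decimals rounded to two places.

Regular 37.50 hours, overtime 16.20 hours

Mon: 8:44 AM–3:59 PM = 7 h 15 min; less 30 min break → 6 h 45 min
Tue: 8:33 AM–8:12 PM = 11 h 39 min; less 30 min break → 11 h 9 min
Wed: 7:33 AM–7:04 PM = 11 h 31 min; less 30 min break → 11 h 1 min
Thu: 6:53 AM–3:32 PM = 8 h 39 min; less 30 min break → 8 h 9 min
Fri: 6:15 AM–1:35 PM = 7 h 20 min; less 30 min break → 6 h 50 min
Sat: 9:13 AM–7:31 PM = 10 h 18 min; less 30 min break → 9 h 48 min
Total worked: 53 h 42 min = 53.70 h.
Threshold 37.5 h → overtime 16 h 12 min, regular 37 h 30 min.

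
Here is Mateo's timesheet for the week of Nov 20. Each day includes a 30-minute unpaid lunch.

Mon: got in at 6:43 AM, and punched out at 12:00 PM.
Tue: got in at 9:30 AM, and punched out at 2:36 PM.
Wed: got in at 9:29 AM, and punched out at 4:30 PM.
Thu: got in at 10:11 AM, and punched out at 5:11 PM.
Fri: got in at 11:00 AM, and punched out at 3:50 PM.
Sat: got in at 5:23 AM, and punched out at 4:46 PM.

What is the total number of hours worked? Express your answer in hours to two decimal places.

37.62 hours

Mon: 6:43 AM–12:00 PM = 5 h 17 min; less 30 min break → 4 h 47 min
Tue: 9:30 AM–2:36 PM = 5 h 6 min; less 30 min break → 4 h 36 min
Wed: 9:29 AM–4:30 PM = 7 h 1 min; less 30 min break → 6 h 31 min
Thu: 10:11 AM–5:11 PM = 7 h 0 min; less 30 min break → 6 h 30 min
Fri: 11:00 AM–3:50 PM = 4 h 50 min; less 30 min break → 4 h 20 min
Sat: 5:23 AM–4:46 PM = 11 h 23 min; less 30 min break → 10 h 53 min
Total: 4 h 47 min + 4 h 36 min + 6 h 31 min + 6 h 30 min + 4 h 20 min + 10 h 53 min = 37 h 37 min.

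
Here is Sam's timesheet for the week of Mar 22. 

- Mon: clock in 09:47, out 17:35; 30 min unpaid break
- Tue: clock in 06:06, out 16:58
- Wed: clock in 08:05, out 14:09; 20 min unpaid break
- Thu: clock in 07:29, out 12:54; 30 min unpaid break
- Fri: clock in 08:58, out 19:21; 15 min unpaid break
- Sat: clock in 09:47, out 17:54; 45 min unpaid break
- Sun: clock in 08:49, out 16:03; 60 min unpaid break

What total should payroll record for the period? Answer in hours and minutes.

Mon: 09:47–17:35 = 7 h 48 min; less 30 min break → 7 h 18 min
Tue: 06:06–16:58 = 10 h 52 min
Wed: 08:05–14:09 = 6 h 4 min; less 20 min break → 5 h 44 min
Thu: 07:29–12:54 = 5 h 25 min; less 30 min break → 4 h 55 min
Fri: 08:58–19:21 = 10 h 23 min; less 15 min break → 10 h 8 min
Sat: 09:47–17:54 = 8 h 7 min; less 45 min break → 7 h 22 min
Sun: 08:49–16:03 = 7 h 14 min; less 60 min break → 6 h 14 min
Total: 7 h 18 min + 10 h 52 min + 5 h 44 min + 4 h 55 min + 10 h 8 min + 7 h 22 min + 6 h 14 min = 52 h 33 min.

52 h 33 min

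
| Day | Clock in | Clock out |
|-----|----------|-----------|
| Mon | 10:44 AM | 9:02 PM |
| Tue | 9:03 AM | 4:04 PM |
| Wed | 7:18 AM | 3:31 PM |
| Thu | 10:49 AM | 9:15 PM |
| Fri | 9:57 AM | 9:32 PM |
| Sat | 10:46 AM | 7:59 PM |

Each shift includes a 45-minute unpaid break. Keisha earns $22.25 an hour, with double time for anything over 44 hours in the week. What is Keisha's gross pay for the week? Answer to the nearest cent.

Mon: 10:44 AM–9:02 PM = 10 h 18 min; less 45 min break → 9 h 33 min
Tue: 9:03 AM–4:04 PM = 7 h 1 min; less 45 min break → 6 h 16 min
Wed: 7:18 AM–3:31 PM = 8 h 13 min; less 45 min break → 7 h 28 min
Thu: 10:49 AM–9:15 PM = 10 h 26 min; less 45 min break → 9 h 41 min
Fri: 9:57 AM–9:32 PM = 11 h 35 min; less 45 min break → 10 h 50 min
Sat: 10:46 AM–7:59 PM = 9 h 13 min; less 45 min break → 8 h 28 min
Total worked: 52 h 16 min = 3136 min.
Regular 44 h 0 min = 2640 min at $22.25/h; overtime 8 h 16 min = 496 min at $44.50/h.
Pay = (2640 × $22.25 + 496 × $44.50) ÷ 60 = $1346.87.

$1346.87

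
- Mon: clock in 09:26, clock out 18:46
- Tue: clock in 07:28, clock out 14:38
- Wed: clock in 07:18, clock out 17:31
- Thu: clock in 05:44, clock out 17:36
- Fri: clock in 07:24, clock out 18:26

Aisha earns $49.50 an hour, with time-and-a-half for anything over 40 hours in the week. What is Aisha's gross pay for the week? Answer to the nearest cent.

Mon: 09:26–18:46 = 9 h 20 min
Tue: 07:28–14:38 = 7 h 10 min
Wed: 07:18–17:31 = 10 h 13 min
Thu: 05:44–17:36 = 11 h 52 min
Fri: 07:24–18:26 = 11 h 2 min
Total worked: 49 h 37 min = 2977 min.
Regular 40 h 0 min = 2400 min at $49.50/h; overtime 9 h 37 min = 577 min at $74.25/h.
Pay = (2400 × $49.50 + 577 × $74.25) ÷ 60 = $2694.04.

$2694.04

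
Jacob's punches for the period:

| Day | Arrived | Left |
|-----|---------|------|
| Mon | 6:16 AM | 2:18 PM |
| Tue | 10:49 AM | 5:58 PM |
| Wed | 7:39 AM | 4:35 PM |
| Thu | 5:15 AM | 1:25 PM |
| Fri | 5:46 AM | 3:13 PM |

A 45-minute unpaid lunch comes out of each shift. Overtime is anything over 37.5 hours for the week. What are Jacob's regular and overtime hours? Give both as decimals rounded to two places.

Regular 37.50 hours, overtime 0.48 hours

Mon: 6:16 AM–2:18 PM = 8 h 2 min; less 45 min break → 7 h 17 min
Tue: 10:49 AM–5:58 PM = 7 h 9 min; less 45 min break → 6 h 24 min
Wed: 7:39 AM–4:35 PM = 8 h 56 min; less 45 min break → 8 h 11 min
Thu: 5:15 AM–1:25 PM = 8 h 10 min; less 45 min break → 7 h 25 min
Fri: 5:46 AM–3:13 PM = 9 h 27 min; less 45 min break → 8 h 42 min
Total worked: 37 h 59 min = 37.98 h.
Threshold 37.5 h → overtime 0 h 29 min, regular 37 h 30 min.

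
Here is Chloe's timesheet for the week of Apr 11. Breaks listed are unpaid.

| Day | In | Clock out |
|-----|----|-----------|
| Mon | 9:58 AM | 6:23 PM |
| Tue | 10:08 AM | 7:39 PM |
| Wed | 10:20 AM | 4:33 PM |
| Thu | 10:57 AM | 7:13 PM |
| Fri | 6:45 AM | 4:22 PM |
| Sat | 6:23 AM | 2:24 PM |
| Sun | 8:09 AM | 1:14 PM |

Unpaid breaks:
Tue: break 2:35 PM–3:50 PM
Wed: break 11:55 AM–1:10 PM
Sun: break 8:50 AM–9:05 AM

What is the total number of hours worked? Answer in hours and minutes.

Mon: 9:58 AM–6:23 PM = 8 h 25 min
Tue: 10:08 AM–7:39 PM = 9 h 31 min; less 75 min break → 8 h 16 min
Wed: 10:20 AM–4:33 PM = 6 h 13 min; less 75 min break → 4 h 58 min
Thu: 10:57 AM–7:13 PM = 8 h 16 min
Fri: 6:45 AM–4:22 PM = 9 h 37 min
Sat: 6:23 AM–2:24 PM = 8 h 1 min
Sun: 8:09 AM–1:14 PM = 5 h 5 min; less 15 min break → 4 h 50 min
Total: 8 h 25 min + 8 h 16 min + 4 h 58 min + 8 h 16 min + 9 h 37 min + 8 h 1 min + 4 h 50 min = 52 h 23 min.

52 h 23 min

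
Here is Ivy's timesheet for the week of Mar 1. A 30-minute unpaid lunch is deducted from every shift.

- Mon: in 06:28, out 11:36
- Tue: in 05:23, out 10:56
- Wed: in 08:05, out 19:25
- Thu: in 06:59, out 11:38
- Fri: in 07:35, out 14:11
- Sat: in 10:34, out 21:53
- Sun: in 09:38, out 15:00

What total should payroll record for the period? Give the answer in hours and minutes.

46 h 27 min

Mon: 06:28–11:36 = 5 h 8 min; less 30 min break → 4 h 38 min
Tue: 05:23–10:56 = 5 h 33 min; less 30 min break → 5 h 3 min
Wed: 08:05–19:25 = 11 h 20 min; less 30 min break → 10 h 50 min
Thu: 06:59–11:38 = 4 h 39 min; less 30 min break → 4 h 9 min
Fri: 07:35–14:11 = 6 h 36 min; less 30 min break → 6 h 6 min
Sat: 10:34–21:53 = 11 h 19 min; less 30 min break → 10 h 49 min
Sun: 09:38–15:00 = 5 h 22 min; less 30 min break → 4 h 52 min
Total: 4 h 38 min + 5 h 3 min + 10 h 50 min + 4 h 9 min + 6 h 6 min + 10 h 49 min + 4 h 52 min = 46 h 27 min.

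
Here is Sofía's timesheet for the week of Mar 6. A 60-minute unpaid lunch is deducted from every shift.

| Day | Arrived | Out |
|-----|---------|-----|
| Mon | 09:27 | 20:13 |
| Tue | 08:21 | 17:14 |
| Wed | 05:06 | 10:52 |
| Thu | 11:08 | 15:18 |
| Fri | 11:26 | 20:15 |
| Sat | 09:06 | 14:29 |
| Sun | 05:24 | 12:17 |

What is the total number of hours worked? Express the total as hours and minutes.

Mon: 09:27–20:13 = 10 h 46 min; less 60 min break → 9 h 46 min
Tue: 08:21–17:14 = 8 h 53 min; less 60 min break → 7 h 53 min
Wed: 05:06–10:52 = 5 h 46 min; less 60 min break → 4 h 46 min
Thu: 11:08–15:18 = 4 h 10 min; less 60 min break → 3 h 10 min
Fri: 11:26–20:15 = 8 h 49 min; less 60 min break → 7 h 49 min
Sat: 09:06–14:29 = 5 h 23 min; less 60 min break → 4 h 23 min
Sun: 05:24–12:17 = 6 h 53 min; less 60 min break → 5 h 53 min
Total: 9 h 46 min + 7 h 53 min + 4 h 46 min + 3 h 10 min + 7 h 49 min + 4 h 23 min + 5 h 53 min = 43 h 40 min.

43 h 40 min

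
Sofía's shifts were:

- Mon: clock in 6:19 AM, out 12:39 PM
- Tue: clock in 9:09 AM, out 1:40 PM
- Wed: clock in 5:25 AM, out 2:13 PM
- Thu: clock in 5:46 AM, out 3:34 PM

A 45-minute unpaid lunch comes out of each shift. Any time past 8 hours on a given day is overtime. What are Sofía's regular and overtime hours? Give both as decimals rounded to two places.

Mon: 6:19 AM–12:39 PM = 6 h 20 min; less 45 min break → 5 h 35 min
Tue: 9:09 AM–1:40 PM = 4 h 31 min; less 45 min break → 3 h 46 min
Wed: 5:25 AM–2:13 PM = 8 h 48 min; less 45 min break → 8 h 3 min
Thu: 5:46 AM–3:34 PM = 9 h 48 min; less 45 min break → 9 h 3 min
Mon reg 5 h 35 min / OT 0 h 0 min; Tue reg 3 h 46 min / OT 0 h 0 min; Wed reg 8 h 0 min / OT 0 h 3 min; Thu reg 8 h 0 min / OT 1 h 3 min.
Totals: regular 25 h 21 min, overtime 1 h 6 min.

Regular 25.35 hours, overtime 1.10 hours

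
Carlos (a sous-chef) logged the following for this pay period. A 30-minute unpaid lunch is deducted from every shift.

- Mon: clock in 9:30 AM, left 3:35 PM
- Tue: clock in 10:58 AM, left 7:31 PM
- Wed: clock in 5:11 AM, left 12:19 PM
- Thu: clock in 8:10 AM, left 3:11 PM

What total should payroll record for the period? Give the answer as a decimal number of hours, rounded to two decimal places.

Mon: 9:30 AM–3:35 PM = 6 h 5 min; less 30 min break → 5 h 35 min
Tue: 10:58 AM–7:31 PM = 8 h 33 min; less 30 min break → 8 h 3 min
Wed: 5:11 AM–12:19 PM = 7 h 8 min; less 30 min break → 6 h 38 min
Thu: 8:10 AM–3:11 PM = 7 h 1 min; less 30 min break → 6 h 31 min
Total: 5 h 35 min + 8 h 3 min + 6 h 38 min + 6 h 31 min = 26 h 47 min.

26.78 hours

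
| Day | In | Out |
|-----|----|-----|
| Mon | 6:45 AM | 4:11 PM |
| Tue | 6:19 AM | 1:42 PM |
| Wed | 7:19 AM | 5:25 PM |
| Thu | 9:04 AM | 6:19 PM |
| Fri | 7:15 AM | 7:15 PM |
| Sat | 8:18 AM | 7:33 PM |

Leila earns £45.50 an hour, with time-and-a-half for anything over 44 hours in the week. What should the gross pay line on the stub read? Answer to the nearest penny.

Mon: 6:45 AM–4:11 PM = 9 h 26 min
Tue: 6:19 AM–1:42 PM = 7 h 23 min
Wed: 7:19 AM–5:25 PM = 10 h 6 min
Thu: 9:04 AM–6:19 PM = 9 h 15 min
Fri: 7:15 AM–7:15 PM = 12 h 0 min
Sat: 8:18 AM–7:33 PM = 11 h 15 min
Total worked: 59 h 25 min = 3565 min.
Regular 44 h 0 min = 2640 min at £45.50/h; overtime 15 h 25 min = 925 min at £68.25/h.
Pay = (2640 × £45.50 + 925 × £68.25) ÷ 60 = £3054.19.

£3054.19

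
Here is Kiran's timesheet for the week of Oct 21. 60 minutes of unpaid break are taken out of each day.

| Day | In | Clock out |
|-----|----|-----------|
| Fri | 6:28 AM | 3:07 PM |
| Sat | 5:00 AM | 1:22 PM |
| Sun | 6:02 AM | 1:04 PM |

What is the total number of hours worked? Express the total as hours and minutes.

21 h 3 min

Fri: 6:28 AM–3:07 PM = 8 h 39 min; less 60 min break → 7 h 39 min
Sat: 5:00 AM–1:22 PM = 8 h 22 min; less 60 min break → 7 h 22 min
Sun: 6:02 AM–1:04 PM = 7 h 2 min; less 60 min break → 6 h 2 min
Total: 7 h 39 min + 7 h 22 min + 6 h 2 min = 21 h 3 min.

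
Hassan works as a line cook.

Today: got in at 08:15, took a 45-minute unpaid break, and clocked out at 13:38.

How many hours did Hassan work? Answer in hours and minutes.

4 h 38 min

Today: 08:15–13:38 = 5 h 23 min; less 45 min break → 4 h 38 min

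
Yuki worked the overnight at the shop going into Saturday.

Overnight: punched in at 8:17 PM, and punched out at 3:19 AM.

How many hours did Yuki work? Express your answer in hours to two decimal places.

7.03 hours

Overnight: 8:17 PM → midnight = 3 h 43 min; midnight → 3:19 AM = 3 h 19 min; span 7 h 2 min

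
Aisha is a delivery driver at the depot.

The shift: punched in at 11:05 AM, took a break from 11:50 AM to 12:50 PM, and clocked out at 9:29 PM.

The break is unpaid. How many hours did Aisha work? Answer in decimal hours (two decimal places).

9.40 hours

The shift: 11:05 AM–9:29 PM = 10 h 24 min; less 60 min break → 9 h 24 min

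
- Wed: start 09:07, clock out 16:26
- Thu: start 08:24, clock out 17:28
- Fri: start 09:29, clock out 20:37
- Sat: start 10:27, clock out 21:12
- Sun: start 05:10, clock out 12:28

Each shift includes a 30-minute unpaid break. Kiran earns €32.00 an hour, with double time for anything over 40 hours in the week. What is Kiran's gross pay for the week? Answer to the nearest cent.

€1476.27

Wed: 09:07–16:26 = 7 h 19 min; less 30 min break → 6 h 49 min
Thu: 08:24–17:28 = 9 h 4 min; less 30 min break → 8 h 34 min
Fri: 09:29–20:37 = 11 h 8 min; less 30 min break → 10 h 38 min
Sat: 10:27–21:12 = 10 h 45 min; less 30 min break → 10 h 15 min
Sun: 05:10–12:28 = 7 h 18 min; less 30 min break → 6 h 48 min
Total worked: 43 h 4 min = 2584 min.
Regular 40 h 0 min = 2400 min at €32.00/h; overtime 3 h 4 min = 184 min at €64.00/h.
Pay = (2400 × €32.00 + 184 × €64.00) ÷ 60 = €1476.27.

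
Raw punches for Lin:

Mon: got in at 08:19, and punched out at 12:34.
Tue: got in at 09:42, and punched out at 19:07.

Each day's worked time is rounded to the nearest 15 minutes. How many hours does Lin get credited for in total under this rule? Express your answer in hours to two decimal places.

Mon: 08:19–12:34 = 4 h 15 min → rounds to 4 h 15 min
Tue: 09:42–19:07 = 9 h 25 min → rounds to 9 h 30 min
Total credited: 13 h 45 min.

13.75 hours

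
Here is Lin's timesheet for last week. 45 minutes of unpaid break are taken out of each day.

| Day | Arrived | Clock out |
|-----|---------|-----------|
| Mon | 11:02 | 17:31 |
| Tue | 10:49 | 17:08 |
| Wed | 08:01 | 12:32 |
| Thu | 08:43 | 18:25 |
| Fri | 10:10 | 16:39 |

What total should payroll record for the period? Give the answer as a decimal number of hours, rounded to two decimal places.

29.75 hours

Mon: 11:02–17:31 = 6 h 29 min; less 45 min break → 5 h 44 min
Tue: 10:49–17:08 = 6 h 19 min; less 45 min break → 5 h 34 min
Wed: 08:01–12:32 = 4 h 31 min; less 45 min break → 3 h 46 min
Thu: 08:43–18:25 = 9 h 42 min; less 45 min break → 8 h 57 min
Fri: 10:10–16:39 = 6 h 29 min; less 45 min break → 5 h 44 min
Total: 5 h 44 min + 5 h 34 min + 3 h 46 min + 8 h 57 min + 5 h 44 min = 29 h 45 min.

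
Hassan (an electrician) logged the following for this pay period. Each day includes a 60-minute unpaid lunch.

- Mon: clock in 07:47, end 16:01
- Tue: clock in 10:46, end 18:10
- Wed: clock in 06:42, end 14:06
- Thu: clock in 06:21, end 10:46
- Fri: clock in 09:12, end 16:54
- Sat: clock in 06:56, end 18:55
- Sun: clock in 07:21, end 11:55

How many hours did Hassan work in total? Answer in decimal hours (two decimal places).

Mon: 07:47–16:01 = 8 h 14 min; less 60 min break → 7 h 14 min
Tue: 10:46–18:10 = 7 h 24 min; less 60 min break → 6 h 24 min
Wed: 06:42–14:06 = 7 h 24 min; less 60 min break → 6 h 24 min
Thu: 06:21–10:46 = 4 h 25 min; less 60 min break → 3 h 25 min
Fri: 09:12–16:54 = 7 h 42 min; less 60 min break → 6 h 42 min
Sat: 06:56–18:55 = 11 h 59 min; less 60 min break → 10 h 59 min
Sun: 07:21–11:55 = 4 h 34 min; less 60 min break → 3 h 34 min
Total: 7 h 14 min + 6 h 24 min + 6 h 24 min + 3 h 25 min + 6 h 42 min + 10 h 59 min + 3 h 34 min = 44 h 42 min.

44.70 hours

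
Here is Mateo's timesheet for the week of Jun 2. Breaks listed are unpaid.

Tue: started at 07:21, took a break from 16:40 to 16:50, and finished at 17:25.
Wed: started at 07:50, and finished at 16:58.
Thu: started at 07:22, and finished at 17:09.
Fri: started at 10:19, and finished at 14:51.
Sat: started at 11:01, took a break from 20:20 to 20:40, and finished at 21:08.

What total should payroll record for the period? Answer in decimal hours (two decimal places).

Tue: 07:21–17:25 = 10 h 4 min; less 10 min break → 9 h 54 min
Wed: 07:50–16:58 = 9 h 8 min
Thu: 07:22–17:09 = 9 h 47 min
Fri: 10:19–14:51 = 4 h 32 min
Sat: 11:01–21:08 = 10 h 7 min; less 20 min break → 9 h 47 min
Total: 9 h 54 min + 9 h 8 min + 9 h 47 min + 4 h 32 min + 9 h 47 min = 43 h 8 min.

43.13 hours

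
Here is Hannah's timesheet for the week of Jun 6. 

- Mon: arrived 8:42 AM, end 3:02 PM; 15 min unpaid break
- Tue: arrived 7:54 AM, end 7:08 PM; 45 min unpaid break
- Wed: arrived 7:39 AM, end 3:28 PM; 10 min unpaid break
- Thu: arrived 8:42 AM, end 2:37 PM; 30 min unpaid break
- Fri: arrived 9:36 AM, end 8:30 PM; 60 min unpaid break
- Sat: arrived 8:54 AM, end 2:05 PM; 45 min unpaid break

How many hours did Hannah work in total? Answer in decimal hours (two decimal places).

43.97 hours

Mon: 8:42 AM–3:02 PM = 6 h 20 min; less 15 min break → 6 h 5 min
Tue: 7:54 AM–7:08 PM = 11 h 14 min; less 45 min break → 10 h 29 min
Wed: 7:39 AM–3:28 PM = 7 h 49 min; less 10 min break → 7 h 39 min
Thu: 8:42 AM–2:37 PM = 5 h 55 min; less 30 min break → 5 h 25 min
Fri: 9:36 AM–8:30 PM = 10 h 54 min; less 60 min break → 9 h 54 min
Sat: 8:54 AM–2:05 PM = 5 h 11 min; less 45 min break → 4 h 26 min
Total: 6 h 5 min + 10 h 29 min + 7 h 39 min + 5 h 25 min + 9 h 54 min + 4 h 26 min = 43 h 58 min.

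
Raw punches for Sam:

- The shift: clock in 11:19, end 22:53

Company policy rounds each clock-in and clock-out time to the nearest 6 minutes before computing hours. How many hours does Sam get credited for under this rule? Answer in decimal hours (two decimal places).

11.60 hours

The shift: in 11:19→11:18, out 22:53→22:54; 11 h 36 min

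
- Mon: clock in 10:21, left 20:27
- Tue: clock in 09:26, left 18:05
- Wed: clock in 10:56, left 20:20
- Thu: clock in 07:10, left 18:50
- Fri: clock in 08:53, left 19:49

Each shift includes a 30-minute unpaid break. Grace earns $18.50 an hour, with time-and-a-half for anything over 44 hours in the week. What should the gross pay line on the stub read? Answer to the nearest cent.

$931.94

Mon: 10:21–20:27 = 10 h 6 min; less 30 min break → 9 h 36 min
Tue: 09:26–18:05 = 8 h 39 min; less 30 min break → 8 h 9 min
Wed: 10:56–20:20 = 9 h 24 min; less 30 min break → 8 h 54 min
Thu: 07:10–18:50 = 11 h 40 min; less 30 min break → 11 h 10 min
Fri: 08:53–19:49 = 10 h 56 min; less 30 min break → 10 h 26 min
Total worked: 48 h 15 min = 2895 min.
Regular 44 h 0 min = 2640 min at $18.50/h; overtime 4 h 15 min = 255 min at $27.75/h.
Pay = (2640 × $18.50 + 255 × $27.75) ÷ 60 = $931.94.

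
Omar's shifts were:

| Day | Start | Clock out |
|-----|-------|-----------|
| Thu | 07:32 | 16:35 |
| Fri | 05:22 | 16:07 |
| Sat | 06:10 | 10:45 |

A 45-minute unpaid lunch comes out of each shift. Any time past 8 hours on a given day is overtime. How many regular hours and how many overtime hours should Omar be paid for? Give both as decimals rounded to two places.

Regular 19.83 hours, overtime 2.30 hours

Thu: 07:32–16:35 = 9 h 3 min; less 45 min break → 8 h 18 min
Fri: 05:22–16:07 = 10 h 45 min; less 45 min break → 10 h 0 min
Sat: 06:10–10:45 = 4 h 35 min; less 45 min break → 3 h 50 min
Thu reg 8 h 0 min / OT 0 h 18 min; Fri reg 8 h 0 min / OT 2 h 0 min; Sat reg 3 h 50 min / OT 0 h 0 min.
Totals: regular 19 h 50 min, overtime 2 h 18 min.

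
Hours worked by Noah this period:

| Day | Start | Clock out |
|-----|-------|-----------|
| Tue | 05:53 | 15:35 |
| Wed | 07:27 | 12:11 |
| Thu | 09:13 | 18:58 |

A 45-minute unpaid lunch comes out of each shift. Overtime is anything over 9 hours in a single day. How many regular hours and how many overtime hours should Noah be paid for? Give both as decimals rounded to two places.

Regular 21.93 hours, overtime 0.00 hours

Tue: 05:53–15:35 = 9 h 42 min; less 45 min break → 8 h 57 min
Wed: 07:27–12:11 = 4 h 44 min; less 45 min break → 3 h 59 min
Thu: 09:13–18:58 = 9 h 45 min; less 45 min break → 9 h 0 min
Tue reg 8 h 57 min / OT 0 h 0 min; Wed reg 3 h 59 min / OT 0 h 0 min; Thu reg 9 h 0 min / OT 0 h 0 min.
Totals: regular 21 h 56 min, overtime 0 h 0 min.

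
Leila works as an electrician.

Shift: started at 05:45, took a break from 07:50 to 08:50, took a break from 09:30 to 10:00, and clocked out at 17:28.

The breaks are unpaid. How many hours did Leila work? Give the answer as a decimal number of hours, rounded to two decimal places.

10.22 hours

Shift: 05:45–17:28 = 11 h 43 min; less 90 min break → 10 h 13 min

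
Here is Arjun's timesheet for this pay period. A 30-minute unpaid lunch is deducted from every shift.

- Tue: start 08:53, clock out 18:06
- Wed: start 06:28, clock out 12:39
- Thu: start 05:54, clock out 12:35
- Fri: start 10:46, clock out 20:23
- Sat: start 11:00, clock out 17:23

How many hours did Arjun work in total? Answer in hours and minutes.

35 h 35 min

Tue: 08:53–18:06 = 9 h 13 min; less 30 min break → 8 h 43 min
Wed: 06:28–12:39 = 6 h 11 min; less 30 min break → 5 h 41 min
Thu: 05:54–12:35 = 6 h 41 min; less 30 min break → 6 h 11 min
Fri: 10:46–20:23 = 9 h 37 min; less 30 min break → 9 h 7 min
Sat: 11:00–17:23 = 6 h 23 min; less 30 min break → 5 h 53 min
Total: 8 h 43 min + 5 h 41 min + 6 h 11 min + 9 h 7 min + 5 h 53 min = 35 h 35 min.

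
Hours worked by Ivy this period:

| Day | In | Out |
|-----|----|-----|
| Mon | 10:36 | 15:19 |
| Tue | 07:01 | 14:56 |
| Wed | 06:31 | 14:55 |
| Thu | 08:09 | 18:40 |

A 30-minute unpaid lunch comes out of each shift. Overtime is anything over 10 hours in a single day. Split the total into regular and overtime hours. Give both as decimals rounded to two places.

Regular 29.53 hours, overtime 0.02 hours

Mon: 10:36–15:19 = 4 h 43 min; less 30 min break → 4 h 13 min
Tue: 07:01–14:56 = 7 h 55 min; less 30 min break → 7 h 25 min
Wed: 06:31–14:55 = 8 h 24 min; less 30 min break → 7 h 54 min
Thu: 08:09–18:40 = 10 h 31 min; less 30 min break → 10 h 1 min
Mon reg 4 h 13 min / OT 0 h 0 min; Tue reg 7 h 25 min / OT 0 h 0 min; Wed reg 7 h 54 min / OT 0 h 0 min; Thu reg 10 h 0 min / OT 0 h 1 min.
Totals: regular 29 h 32 min, overtime 0 h 1 min.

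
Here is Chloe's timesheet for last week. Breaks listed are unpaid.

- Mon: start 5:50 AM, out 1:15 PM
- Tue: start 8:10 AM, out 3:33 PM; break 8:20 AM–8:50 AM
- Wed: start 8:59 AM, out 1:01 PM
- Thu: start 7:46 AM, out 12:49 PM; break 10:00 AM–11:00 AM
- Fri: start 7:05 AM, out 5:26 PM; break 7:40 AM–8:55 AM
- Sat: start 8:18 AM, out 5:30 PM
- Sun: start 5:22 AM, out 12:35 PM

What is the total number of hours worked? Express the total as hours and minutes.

47 h 54 min

Mon: 5:50 AM–1:15 PM = 7 h 25 min
Tue: 8:10 AM–3:33 PM = 7 h 23 min; less 30 min break → 6 h 53 min
Wed: 8:59 AM–1:01 PM = 4 h 2 min
Thu: 7:46 AM–12:49 PM = 5 h 3 min; less 60 min break → 4 h 3 min
Fri: 7:05 AM–5:26 PM = 10 h 21 min; less 75 min break → 9 h 6 min
Sat: 8:18 AM–5:30 PM = 9 h 12 min
Sun: 5:22 AM–12:35 PM = 7 h 13 min
Total: 7 h 25 min + 6 h 53 min + 4 h 2 min + 4 h 3 min + 9 h 6 min + 9 h 12 min + 7 h 13 min = 47 h 54 min.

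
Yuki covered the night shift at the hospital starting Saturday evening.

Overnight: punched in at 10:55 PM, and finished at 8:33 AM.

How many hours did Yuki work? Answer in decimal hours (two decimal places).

Overnight: 10:55 PM → midnight = 1 h 5 min; midnight → 8:33 AM = 8 h 33 min; span 9 h 38 min

9.63 hours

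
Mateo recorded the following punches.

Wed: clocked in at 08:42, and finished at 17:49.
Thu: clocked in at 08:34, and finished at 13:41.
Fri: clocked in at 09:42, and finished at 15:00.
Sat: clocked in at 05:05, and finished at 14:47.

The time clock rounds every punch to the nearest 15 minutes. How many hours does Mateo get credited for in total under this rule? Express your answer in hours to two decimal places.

Wed: in 08:42→08:45, out 17:49→17:45; 9 h 0 min
Thu: in 08:34→08:30, out 13:41→13:45; 5 h 15 min
Fri: in 09:42→09:45, out 15:00→15:00; 5 h 15 min
Sat: in 05:05→05:00, out 14:47→14:45; 9 h 45 min
Total credited: 29 h 15 min.

29.25 hours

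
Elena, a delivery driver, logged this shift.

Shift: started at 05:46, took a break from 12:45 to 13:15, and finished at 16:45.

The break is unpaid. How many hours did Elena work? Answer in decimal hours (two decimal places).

10.48 hours

Shift: 05:46–16:45 = 10 h 59 min; less 30 min break → 10 h 29 min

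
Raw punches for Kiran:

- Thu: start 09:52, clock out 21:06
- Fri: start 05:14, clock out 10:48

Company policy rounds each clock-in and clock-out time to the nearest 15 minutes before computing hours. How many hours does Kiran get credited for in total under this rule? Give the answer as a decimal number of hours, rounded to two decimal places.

16.75 hours

Thu: in 09:52→09:45, out 21:06→21:00; 11 h 15 min
Fri: in 05:14→05:15, out 10:48→10:45; 5 h 30 min
Total credited: 16 h 45 min.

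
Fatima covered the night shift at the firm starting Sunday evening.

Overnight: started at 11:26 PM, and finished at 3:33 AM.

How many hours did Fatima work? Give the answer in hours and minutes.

Overnight: 11:26 PM → midnight = 0 h 34 min; midnight → 3:33 AM = 3 h 33 min; span 4 h 7 min

4 h 7 min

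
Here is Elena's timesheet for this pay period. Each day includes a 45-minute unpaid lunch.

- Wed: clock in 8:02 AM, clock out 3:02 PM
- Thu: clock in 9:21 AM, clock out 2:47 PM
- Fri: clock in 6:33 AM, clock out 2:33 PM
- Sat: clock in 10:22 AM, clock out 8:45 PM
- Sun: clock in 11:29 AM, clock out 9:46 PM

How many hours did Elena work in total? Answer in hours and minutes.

37 h 21 min

Wed: 8:02 AM–3:02 PM = 7 h 0 min; less 45 min break → 6 h 15 min
Thu: 9:21 AM–2:47 PM = 5 h 26 min; less 45 min break → 4 h 41 min
Fri: 6:33 AM–2:33 PM = 8 h 0 min; less 45 min break → 7 h 15 min
Sat: 10:22 AM–8:45 PM = 10 h 23 min; less 45 min break → 9 h 38 min
Sun: 11:29 AM–9:46 PM = 10 h 17 min; less 45 min break → 9 h 32 min
Total: 6 h 15 min + 4 h 41 min + 7 h 15 min + 9 h 38 min + 9 h 32 min = 37 h 21 min.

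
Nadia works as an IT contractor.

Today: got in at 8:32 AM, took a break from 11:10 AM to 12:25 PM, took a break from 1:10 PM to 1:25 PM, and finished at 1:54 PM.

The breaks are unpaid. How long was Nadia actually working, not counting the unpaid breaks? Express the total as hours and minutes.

Today: 8:32 AM–1:54 PM = 5 h 22 min; less 90 min break → 3 h 52 min

3 h 52 min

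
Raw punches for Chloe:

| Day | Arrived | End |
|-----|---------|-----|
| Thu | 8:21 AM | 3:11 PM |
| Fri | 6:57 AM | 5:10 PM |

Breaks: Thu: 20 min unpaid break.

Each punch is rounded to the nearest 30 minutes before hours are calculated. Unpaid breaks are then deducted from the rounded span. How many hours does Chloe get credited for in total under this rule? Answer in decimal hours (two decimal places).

16.17 hours

Thu: in 8:21 AM→8:30 AM, out 3:11 PM→3:00 PM; 6 h 30 min − 20 min = 6 h 10 min
Fri: in 6:57 AM→7:00 AM, out 5:10 PM→5:00 PM; 10 h 0 min
Total credited: 16 h 10 min.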